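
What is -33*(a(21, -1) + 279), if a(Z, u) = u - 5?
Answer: -9009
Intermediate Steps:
a(Z, u) = -5 + u
-33*(a(21, -1) + 279) = -33*((-5 - 1) + 279) = -33*(-6 + 279) = -33*273 = -9009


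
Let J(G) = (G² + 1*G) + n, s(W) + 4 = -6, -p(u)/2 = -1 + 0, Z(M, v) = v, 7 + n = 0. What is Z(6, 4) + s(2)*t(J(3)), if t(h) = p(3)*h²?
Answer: -496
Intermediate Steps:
n = -7 (n = -7 + 0 = -7)
p(u) = 2 (p(u) = -2*(-1 + 0) = -2*(-1) = 2)
s(W) = -10 (s(W) = -4 - 6 = -10)
J(G) = -7 + G + G² (J(G) = (G² + 1*G) - 7 = (G² + G) - 7 = (G + G²) - 7 = -7 + G + G²)
t(h) = 2*h²
Z(6, 4) + s(2)*t(J(3)) = 4 - 20*(-7 + 3 + 3²)² = 4 - 20*(-7 + 3 + 9)² = 4 - 20*5² = 4 - 20*25 = 4 - 10*50 = 4 - 500 = -496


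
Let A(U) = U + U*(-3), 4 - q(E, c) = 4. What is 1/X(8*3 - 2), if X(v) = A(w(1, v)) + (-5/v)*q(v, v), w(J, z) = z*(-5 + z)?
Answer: -1/748 ≈ -0.0013369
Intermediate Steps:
q(E, c) = 0 (q(E, c) = 4 - 1*4 = 4 - 4 = 0)
A(U) = -2*U (A(U) = U - 3*U = -2*U)
X(v) = -2*v*(-5 + v) (X(v) = -2*v*(-5 + v) - 5/v*0 = -2*v*(-5 + v) + 0 = -2*v*(-5 + v))
1/X(8*3 - 2) = 1/(2*(8*3 - 2)*(5 - (8*3 - 2))) = 1/(2*(24 - 2)*(5 - (24 - 2))) = 1/(2*22*(5 - 1*22)) = 1/(2*22*(5 - 22)) = 1/(2*22*(-17)) = 1/(-748) = -1/748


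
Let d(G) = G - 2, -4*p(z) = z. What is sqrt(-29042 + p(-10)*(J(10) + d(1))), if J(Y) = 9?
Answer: I*sqrt(29022) ≈ 170.36*I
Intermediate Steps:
p(z) = -z/4
d(G) = -2 + G
sqrt(-29042 + p(-10)*(J(10) + d(1))) = sqrt(-29042 + (-1/4*(-10))*(9 + (-2 + 1))) = sqrt(-29042 + 5*(9 - 1)/2) = sqrt(-29042 + (5/2)*8) = sqrt(-29042 + 20) = sqrt(-29022) = I*sqrt(29022)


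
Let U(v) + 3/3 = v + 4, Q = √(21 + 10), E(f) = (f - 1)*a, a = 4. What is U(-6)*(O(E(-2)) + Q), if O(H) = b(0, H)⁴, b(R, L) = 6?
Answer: -3888 - 3*√31 ≈ -3904.7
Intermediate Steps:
E(f) = -4 + 4*f (E(f) = (f - 1)*4 = (-1 + f)*4 = -4 + 4*f)
Q = √31 ≈ 5.5678
O(H) = 1296 (O(H) = 6⁴ = 1296)
U(v) = 3 + v (U(v) = -1 + (v + 4) = -1 + (4 + v) = 3 + v)
U(-6)*(O(E(-2)) + Q) = (3 - 6)*(1296 + √31) = -3*(1296 + √31) = -3888 - 3*√31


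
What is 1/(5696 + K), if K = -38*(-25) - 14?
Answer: 1/6632 ≈ 0.00015078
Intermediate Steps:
K = 936 (K = 950 - 14 = 936)
1/(5696 + K) = 1/(5696 + 936) = 1/6632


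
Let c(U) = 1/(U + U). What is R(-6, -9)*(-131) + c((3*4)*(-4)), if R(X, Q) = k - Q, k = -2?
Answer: -88033/96 ≈ -917.01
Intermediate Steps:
R(X, Q) = -2 - Q
c(U) = 1/(2*U)
R(-6, -9)*(-131) + c((3*4)*(-4)) = (-2 - 1*(-9))*(-131) + 1/(2*(((3*4)*(-4)))) = (-2 + 9)*(-131) + 1/(2*((12*(-4)))) = 7*(-131) + (½)/(-48) = -917 + (½)*(-1/48) = -917 - 1/96 = -88033/96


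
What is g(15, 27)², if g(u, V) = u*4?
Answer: 3600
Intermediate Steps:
g(u, V) = 4*u
g(15, 27)² = (4*15)² = 60² = 3600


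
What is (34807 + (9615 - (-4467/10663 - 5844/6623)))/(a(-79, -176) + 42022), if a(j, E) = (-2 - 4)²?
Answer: 3137220138191/2970180078842 ≈ 1.0562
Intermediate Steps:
a(j, E) = 36 (a(j, E) = (-6)² = 36)
(34807 + (9615 - (-4467/10663 - 5844/6623)))/(a(-79, -176) + 42022) = (34807 + (9615 - (-4467/10663 - 5844/6623)))/(36 + 42022) = (34807 + (9615 - (-4467*1/10663 - 5844*1/6623)))/42058 = (34807 + (9615 - (-4467/10663 - 5844/6623)))*(1/42058) = (34807 + (9615 - 1*(-91899513/70621049)))*(1/42058) = (34807 + (9615 + 91899513/70621049))*(1/42058) = (34807 + 679113285648/70621049)*(1/42058) = (3137220138191/70621049)*(1/42058) = 3137220138191/2970180078842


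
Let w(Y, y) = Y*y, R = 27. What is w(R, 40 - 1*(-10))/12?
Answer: 225/2 ≈ 112.50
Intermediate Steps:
w(R, 40 - 1*(-10))/12 = (27*(40 - 1*(-10)))/12 = (27*(40 + 10))*(1/12) = (27*50)*(1/12) = 1350*(1/12) = 225/2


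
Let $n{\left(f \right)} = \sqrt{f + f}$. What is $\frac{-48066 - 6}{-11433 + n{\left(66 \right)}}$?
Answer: $\frac{183202392}{43571119} + \frac{32048 \sqrt{33}}{43571119} \approx 4.2089$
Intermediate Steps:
$n{\left(f \right)} = \sqrt{2} \sqrt{f}$ ($n{\left(f \right)} = \sqrt{2 f} = \sqrt{2} \sqrt{f}$)
$\frac{-48066 - 6}{-11433 + n{\left(66 \right)}} = \frac{-48066 - 6}{-11433 + \sqrt{2} \sqrt{66}} = - \frac{48072}{-11433 + 2 \sqrt{33}}$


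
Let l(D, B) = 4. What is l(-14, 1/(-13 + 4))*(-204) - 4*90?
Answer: -1176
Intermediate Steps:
l(-14, 1/(-13 + 4))*(-204) - 4*90 = 4*(-204) - 4*90 = -816 - 360 = -1176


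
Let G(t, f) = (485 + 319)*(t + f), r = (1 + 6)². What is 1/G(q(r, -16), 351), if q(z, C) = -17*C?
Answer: 1/500892 ≈ 1.9964e-6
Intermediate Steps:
r = 49 (r = 7² = 49)
G(t, f) = 804*f + 804*t (G(t, f) = 804*(f + t) = 804*f + 804*t)
1/G(q(r, -16), 351) = 1/(804*351 + 804*(-17*(-16))) = 1/(282204 + 804*272) = 1/(282204 + 218688) = 1/500892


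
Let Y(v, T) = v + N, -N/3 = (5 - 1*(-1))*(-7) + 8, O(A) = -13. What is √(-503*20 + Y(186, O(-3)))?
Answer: 2*I*√2443 ≈ 98.853*I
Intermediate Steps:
N = 102 (N = -3*((5 - 1*(-1))*(-7) + 8) = -3*((5 + 1)*(-7) + 8) = -3*(6*(-7) + 8) = -3*(-42 + 8) = -3*(-34) = 102)
Y(v, T) = 102 + v (Y(v, T) = v + 102 = 102 + v)
√(-503*20 + Y(186, O(-3))) = √(-503*20 + (102 + 186)) = √(-10060 + 288) = √(-9772) = 2*I*√2443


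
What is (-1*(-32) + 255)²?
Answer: 82369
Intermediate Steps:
(-1*(-32) + 255)² = (32 + 255)² = 287² = 82369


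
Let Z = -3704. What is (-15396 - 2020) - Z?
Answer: -13712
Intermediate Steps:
(-15396 - 2020) - Z = (-15396 - 2020) - 1*(-3704) = -17416 + 3704 = -13712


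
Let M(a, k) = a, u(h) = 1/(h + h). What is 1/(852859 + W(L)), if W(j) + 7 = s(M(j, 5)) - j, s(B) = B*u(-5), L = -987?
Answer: 10/8539377 ≈ 1.1710e-6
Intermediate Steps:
u(h) = 1/(2*h)
s(B) = -B/10 (s(B) = B*((1/2)/(-5)) = B*((1/2)*(-1/5)) = B*(-1/10) = -B/10)
W(j) = -7 - 11*j/10 (W(j) = -7 + (-j/10 - j) = -7 - 11*j/10)
1/(852859 + W(L)) = 1/(852859 + (-7 - 11/10*(-987))) = 1/(852859 + (-7 + 10857/10)) = 1/(852859 + 10787/10) = 1/(8539377/10) = 10/8539377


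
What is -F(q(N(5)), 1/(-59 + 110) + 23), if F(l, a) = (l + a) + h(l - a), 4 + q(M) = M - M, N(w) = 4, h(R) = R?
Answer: 8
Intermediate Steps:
q(M) = -4 (q(M) = -4 + (M - M) = -4 + 0 = -4)
F(l, a) = 2*l (F(l, a) = (l + a) + (l - a) = (a + l) + (l - a) = 2*l)
-F(q(N(5)), 1/(-59 + 110) + 23) = -2*(-4) = -1*(-8) = 8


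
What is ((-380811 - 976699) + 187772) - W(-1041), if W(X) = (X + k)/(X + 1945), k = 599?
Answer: -528721355/452 ≈ -1.1697e+6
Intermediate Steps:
W(X) = (599 + X)/(1945 + X) (W(X) = (X + 599)/(X + 1945) = (599 + X)/(1945 + X))
((-380811 - 976699) + 187772) - W(-1041) = ((-380811 - 976699) + 187772) - (599 - 1041)/(1945 - 1041) = (-1357510 + 187772) - (-442)/904 = -1169738 - (-442)/904 = -1169738 - 1*(-221/452) = -1169738 + 221/452 = -528721355/452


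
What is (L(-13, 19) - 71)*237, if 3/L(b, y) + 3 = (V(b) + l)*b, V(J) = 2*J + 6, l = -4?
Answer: -1732944/103 ≈ -16825.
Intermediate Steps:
V(J) = 6 + 2*J
L(b, y) = 3/(-3 + b*(2 + 2*b)) (L(b, y) = 3/(-3 + ((6 + 2*b) - 4)*b) = 3/(-3 + (2 + 2*b)*b) = 3/(-3 + b*(2 + 2*b)))
(L(-13, 19) - 71)*237 = (3/(-3 + 2*(-13) + 2*(-13)²) - 71)*237 = (3/(-3 - 26 + 2*169) - 71)*237 = (3/(-3 - 26 + 338) - 71)*237 = (3/309 - 71)*237 = (3*(1/309) - 71)*237 = (1/103 - 71)*237 = -7312/103*237 = -1732944/103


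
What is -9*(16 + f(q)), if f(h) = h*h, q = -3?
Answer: -225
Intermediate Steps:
f(h) = h²
-9*(16 + f(q)) = -9*(16 + (-3)²) = -9*(16 + 9) = -9*25 = -225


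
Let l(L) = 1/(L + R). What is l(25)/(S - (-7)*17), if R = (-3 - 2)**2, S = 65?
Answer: 1/9200 ≈ 0.00010870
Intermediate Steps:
R = 25 (R = (-5)**2 = 25)
l(L) = 1/(25 + L) (l(L) = 1/(L + 25) = 1/(25 + L))
l(25)/(S - (-7)*17) = 1/((25 + 25)*(65 - (-7)*17)) = 1/(50*(65 - 1*(-119))) = 1/(50*(65 + 119)) = (1/50)/184 = (1/50)*(1/184) = 1/9200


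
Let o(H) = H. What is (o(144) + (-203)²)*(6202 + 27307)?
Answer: 1385697677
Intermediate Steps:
(o(144) + (-203)²)*(6202 + 27307) = (144 + (-203)²)*(6202 + 27307) = (144 + 41209)*33509 = 41353*33509 = 1385697677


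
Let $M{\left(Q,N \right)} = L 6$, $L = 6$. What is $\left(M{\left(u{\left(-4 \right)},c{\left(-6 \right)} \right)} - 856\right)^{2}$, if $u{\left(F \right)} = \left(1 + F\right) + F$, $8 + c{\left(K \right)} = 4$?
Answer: $672400$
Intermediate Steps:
$c{\left(K \right)} = -4$ ($c{\left(K \right)} = -8 + 4 = -4$)
$u{\left(F \right)} = 1 + 2 F$
$M{\left(Q,N \right)} = 36$ ($M{\left(Q,N \right)} = 6 \cdot 6 = 36$)
$\left(M{\left(u{\left(-4 \right)},c{\left(-6 \right)} \right)} - 856\right)^{2} = \left(36 - 856\right)^{2} = \left(-820\right)^{2} = 672400$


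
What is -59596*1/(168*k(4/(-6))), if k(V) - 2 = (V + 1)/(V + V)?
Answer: -29798/147 ≈ -202.71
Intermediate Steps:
k(V) = 2 + (1 + V)/(2*V) (k(V) = 2 + (V + 1)/(V + V) = 2 + (1 + V)/((2*V)) = 2 + (1 + V)*(1/(2*V)) = 2 + (1 + V)/(2*V))
-59596*1/(168*k(4/(-6))) = -59596*(-1/(126*(1 + 5*(4/(-6))))) = -59596*(-1/(126*(1 + 5*(4*(-⅙))))) = -59596*(-1/(126*(1 + 5*(-⅔)))) = -59596*(-1/(126*(1 - 10/3))) = -59596/((42*((½)*(-3/2)*(-7/3)))*4) = -59596/((42*(7/4))*4) = -59596/((147/2)*4) = -59596/294 = -59596*1/294 = -29798/147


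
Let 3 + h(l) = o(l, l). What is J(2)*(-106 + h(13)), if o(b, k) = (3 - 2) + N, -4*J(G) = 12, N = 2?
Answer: 318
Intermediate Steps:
J(G) = -3 (J(G) = -¼*12 = -3)
o(b, k) = 3 (o(b, k) = (3 - 2) + 2 = 1 + 2 = 3)
h(l) = 0 (h(l) = -3 + 3 = 0)
J(2)*(-106 + h(13)) = -3*(-106 + 0) = -3*(-106) = 318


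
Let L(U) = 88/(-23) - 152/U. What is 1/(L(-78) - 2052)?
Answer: -897/1842328 ≈ -0.00048688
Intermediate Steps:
L(U) = -88/23 - 152/U (L(U) = 88*(-1/23) - 152/U = -88/23 - 152/U)
1/(L(-78) - 2052) = 1/((-88/23 - 152/(-78)) - 2052) = 1/((-88/23 - 152*(-1/78)) - 2052) = 1/((-88/23 + 76/39) - 2052) = 1/(-1684/897 - 2052) = 1/(-1842328/897) = -897/1842328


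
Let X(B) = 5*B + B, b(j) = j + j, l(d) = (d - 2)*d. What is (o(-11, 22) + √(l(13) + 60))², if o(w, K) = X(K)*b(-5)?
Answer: (1320 - √203)² ≈ 1.7050e+6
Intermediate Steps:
l(d) = d*(-2 + d) (l(d) = (-2 + d)*d = d*(-2 + d))
b(j) = 2*j
X(B) = 6*B
o(w, K) = -60*K (o(w, K) = (6*K)*(2*(-5)) = (6*K)*(-10) = -60*K)
(o(-11, 22) + √(l(13) + 60))² = (-60*22 + √(13*(-2 + 13) + 60))² = (-1320 + √(13*11 + 60))² = (-1320 + √(143 + 60))² = (-1320 + √203)²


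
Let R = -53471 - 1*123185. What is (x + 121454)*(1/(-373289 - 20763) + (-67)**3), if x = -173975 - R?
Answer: -14712016143274395/394052 ≈ -3.7335e+10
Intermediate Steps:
R = -176656 (R = -53471 - 123185 = -176656)
x = 2681 (x = -173975 - 1*(-176656) = -173975 + 176656 = 2681)
(x + 121454)*(1/(-373289 - 20763) + (-67)**3) = (2681 + 121454)*(1/(-373289 - 20763) + (-67)**3) = 124135*(1/(-394052) - 300763) = 124135*(-1/394052 - 300763) = 124135*(-118516261677/394052) = -14712016143274395/394052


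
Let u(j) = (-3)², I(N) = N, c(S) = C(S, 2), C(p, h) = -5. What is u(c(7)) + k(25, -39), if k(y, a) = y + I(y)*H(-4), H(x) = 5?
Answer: 159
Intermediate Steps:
c(S) = -5
u(j) = 9
k(y, a) = 6*y (k(y, a) = y + y*5 = y + 5*y = 6*y)
u(c(7)) + k(25, -39) = 9 + 6*25 = 9 + 150 = 159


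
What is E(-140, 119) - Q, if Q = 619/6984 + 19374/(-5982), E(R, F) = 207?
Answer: 1463285129/6963048 ≈ 210.15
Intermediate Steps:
Q = -21934193/6963048 (Q = 619*(1/6984) + 19374*(-1/5982) = 619/6984 - 3229/997 = -21934193/6963048 ≈ -3.1501)
E(-140, 119) - Q = 207 - 1*(-21934193/6963048) = 207 + 21934193/6963048 = 1463285129/6963048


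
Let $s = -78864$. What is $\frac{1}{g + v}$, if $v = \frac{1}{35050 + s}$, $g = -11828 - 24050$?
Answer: $- \frac{43814}{1571958693} \approx -2.7872 \cdot 10^{-5}$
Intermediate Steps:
$g = -35878$
$v = - \frac{1}{43814}$ ($v = \frac{1}{35050 - 78864} = \frac{1}{-43814} = - \frac{1}{43814} \approx -2.2824 \cdot 10^{-5}$)
$\frac{1}{g + v} = \frac{1}{-35878 - \frac{1}{43814}} = \frac{1}{- \frac{1571958693}{43814}} = - \frac{43814}{1571958693}$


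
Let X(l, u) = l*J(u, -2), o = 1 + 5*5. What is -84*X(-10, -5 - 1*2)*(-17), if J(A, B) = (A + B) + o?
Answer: -242760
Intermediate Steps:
o = 26 (o = 1 + 25 = 26)
J(A, B) = 26 + A + B (J(A, B) = (A + B) + 26 = 26 + A + B)
X(l, u) = l*(24 + u) (X(l, u) = l*(26 + u - 2) = l*(24 + u))
-84*X(-10, -5 - 1*2)*(-17) = -(-840)*(24 + (-5 - 1*2))*(-17) = -(-840)*(24 + (-5 - 2))*(-17) = -(-840)*(24 - 7)*(-17) = -(-840)*17*(-17) = -84*(-170)*(-17) = 14280*(-17) = -242760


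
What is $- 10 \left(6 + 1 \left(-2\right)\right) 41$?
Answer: $-1640$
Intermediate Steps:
$- 10 \left(6 + 1 \left(-2\right)\right) 41 = - 10 \left(6 - 2\right) 41 = \left(-10\right) 4 \cdot 41 = \left(-40\right) 41 = -1640$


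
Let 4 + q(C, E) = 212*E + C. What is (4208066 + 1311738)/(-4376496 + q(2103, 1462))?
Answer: -5519804/4064453 ≈ -1.3581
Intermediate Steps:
q(C, E) = -4 + C + 212*E (q(C, E) = -4 + (212*E + C) = -4 + (C + 212*E) = -4 + C + 212*E)
(4208066 + 1311738)/(-4376496 + q(2103, 1462)) = (4208066 + 1311738)/(-4376496 + (-4 + 2103 + 212*1462)) = 5519804/(-4376496 + (-4 + 2103 + 309944)) = 5519804/(-4376496 + 312043) = 5519804/(-4064453) = 5519804*(-1/4064453) = -5519804/4064453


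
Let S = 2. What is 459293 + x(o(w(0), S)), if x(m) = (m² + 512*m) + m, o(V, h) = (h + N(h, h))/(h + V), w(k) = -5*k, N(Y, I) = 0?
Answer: 459807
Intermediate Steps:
o(V, h) = h/(V + h) (o(V, h) = (h + 0)/(h + V) = h/(V + h))
x(m) = m² + 513*m
459293 + x(o(w(0), S)) = 459293 + (2/(-5*0 + 2))*(513 + 2/(-5*0 + 2)) = 459293 + (2/(0 + 2))*(513 + 2/(0 + 2)) = 459293 + (2/2)*(513 + 2/2) = 459293 + (2*(½))*(513 + 2*(½)) = 459293 + 1*(513 + 1) = 459293 + 1*514 = 459293 + 514 = 459807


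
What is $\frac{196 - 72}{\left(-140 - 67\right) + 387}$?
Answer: $\frac{31}{45} \approx 0.68889$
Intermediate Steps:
$\frac{196 - 72}{\left(-140 - 67\right) + 387} = \frac{124}{\left(-140 - 67\right) + 387} = \frac{124}{-207 + 387} = \frac{124}{180} = 124 \cdot \frac{1}{180} = \frac{31}{45}$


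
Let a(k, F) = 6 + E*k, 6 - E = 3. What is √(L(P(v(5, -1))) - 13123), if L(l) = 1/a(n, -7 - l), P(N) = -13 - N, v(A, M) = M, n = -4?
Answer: I*√472434/6 ≈ 114.56*I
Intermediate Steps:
E = 3 (E = 6 - 1*3 = 6 - 3 = 3)
a(k, F) = 6 + 3*k
L(l) = -⅙ (L(l) = 1/(6 + 3*(-4)) = 1/(6 - 12) = 1/(-6) = -⅙)
√(L(P(v(5, -1))) - 13123) = √(-⅙ - 13123) = √(-78739/6) = I*√472434/6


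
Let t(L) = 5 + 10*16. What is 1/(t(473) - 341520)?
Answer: -1/341355 ≈ -2.9295e-6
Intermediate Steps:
t(L) = 165 (t(L) = 5 + 160 = 165)
1/(t(473) - 341520) = 1/(165 - 341520) = 1/(-341355) = -1/341355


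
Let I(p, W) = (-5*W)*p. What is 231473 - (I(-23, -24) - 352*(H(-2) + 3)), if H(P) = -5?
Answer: 233529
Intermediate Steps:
I(p, W) = -5*W*p
231473 - (I(-23, -24) - 352*(H(-2) + 3)) = 231473 - (-5*(-24)*(-23) - 352*(-5 + 3)) = 231473 - (-2760 - 352*(-2)) = 231473 - (-2760 + 704) = 231473 - 1*(-2056) = 231473 + 2056 = 233529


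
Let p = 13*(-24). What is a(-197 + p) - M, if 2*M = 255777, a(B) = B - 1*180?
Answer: -257155/2 ≈ -1.2858e+5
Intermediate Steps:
p = -312
a(B) = -180 + B (a(B) = B - 180 = -180 + B)
M = 255777/2 (M = (1/2)*255777 = 255777/2 ≈ 1.2789e+5)
a(-197 + p) - M = (-180 + (-197 - 312)) - 1*255777/2 = (-180 - 509) - 255777/2 = -689 - 255777/2 = -257155/2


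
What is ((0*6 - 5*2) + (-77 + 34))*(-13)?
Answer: 689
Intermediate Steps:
((0*6 - 5*2) + (-77 + 34))*(-13) = ((0 - 10) - 43)*(-13) = (-10 - 43)*(-13) = -53*(-13) = 689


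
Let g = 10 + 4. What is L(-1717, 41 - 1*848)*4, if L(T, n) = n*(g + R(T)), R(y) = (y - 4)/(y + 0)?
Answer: -83150052/1717 ≈ -48428.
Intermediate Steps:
R(y) = (-4 + y)/y
g = 14
L(T, n) = n*(14 + (-4 + T)/T)
L(-1717, 41 - 1*848)*4 = ((41 - 1*848)*(-4 + 15*(-1717))/(-1717))*4 = ((41 - 848)*(-1/1717)*(-4 - 25755))*4 = -807*(-1/1717)*(-25759)*4 = -20787513/1717*4 = -83150052/1717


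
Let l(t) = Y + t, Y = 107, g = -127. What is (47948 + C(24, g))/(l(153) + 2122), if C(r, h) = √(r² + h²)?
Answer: 23974/1191 + √16705/2382 ≈ 20.184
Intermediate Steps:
C(r, h) = √(h² + r²)
l(t) = 107 + t
(47948 + C(24, g))/(l(153) + 2122) = (47948 + √((-127)² + 24²))/((107 + 153) + 2122) = (47948 + √(16129 + 576))/(260 + 2122) = (47948 + √16705)/2382 = (47948 + √16705)*(1/2382) = 23974/1191 + √16705/2382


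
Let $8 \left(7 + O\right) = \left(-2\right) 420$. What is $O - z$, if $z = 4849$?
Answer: $-4961$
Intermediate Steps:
$O = -112$ ($O = -7 + \frac{\left(-2\right) 420}{8} = -7 + \frac{1}{8} \left(-840\right) = -7 - 105 = -112$)
$O - z = -112 - 4849 = -4961$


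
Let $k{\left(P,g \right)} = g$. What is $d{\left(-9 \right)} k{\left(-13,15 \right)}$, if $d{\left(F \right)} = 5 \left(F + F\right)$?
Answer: $-1350$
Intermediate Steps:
$d{\left(F \right)} = 10 F$ ($d{\left(F \right)} = 5 \cdot 2 F = 10 F$)
$d{\left(-9 \right)} k{\left(-13,15 \right)} = 10 \left(-9\right) 15 = \left(-90\right) 15 = -1350$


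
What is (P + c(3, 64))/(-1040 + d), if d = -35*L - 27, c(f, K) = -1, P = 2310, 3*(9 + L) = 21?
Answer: -2309/997 ≈ -2.3159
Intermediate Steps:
L = -2 (L = -9 + (⅓)*21 = -9 + 7 = -2)
d = 43 (d = -35*(-2) - 27 = 70 - 27 = 43)
(P + c(3, 64))/(-1040 + d) = (2310 - 1)/(-1040 + 43) = 2309/(-997) = 2309*(-1/997) = -2309/997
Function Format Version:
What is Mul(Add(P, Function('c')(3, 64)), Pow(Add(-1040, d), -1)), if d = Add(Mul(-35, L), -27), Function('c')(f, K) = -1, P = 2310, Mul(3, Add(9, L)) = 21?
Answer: Rational(-2309, 997) ≈ -2.3159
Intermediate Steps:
L = -2 (L = Add(-9, Mul(Rational(1, 3), 21)) = Add(-9, 7) = -2)
d = 43 (d = Add(Mul(-35, -2), -27) = Add(70, -27) = 43)
Mul(Add(P, Function('c')(3, 64)), Pow(Add(-1040, d), -1)) = Mul(Add(2310, -1), Pow(Add(-1040, 43), -1)) = Mul(2309, Pow(-997, -1)) = Mul(2309, Rational(-1, 997)) = Rational(-2309, 997)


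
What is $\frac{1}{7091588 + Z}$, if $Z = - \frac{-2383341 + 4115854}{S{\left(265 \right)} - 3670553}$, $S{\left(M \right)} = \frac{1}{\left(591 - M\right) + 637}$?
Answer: $\frac{3534742538}{25066939433980363} \approx 1.4101 \cdot 10^{-7}$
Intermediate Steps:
$S{\left(M \right)} = \frac{1}{1228 - M}$
$Z = \frac{1668410019}{3534742538}$ ($Z = - \frac{-2383341 + 4115854}{- \frac{1}{-1228 + 265} - 3670553} = - \frac{1732513}{- \frac{1}{-963} - 3670553} = - \frac{1732513}{\left(-1\right) \left(- \frac{1}{963}\right) - 3670553} = - \frac{1732513}{\frac{1}{963} - 3670553} = - \frac{1732513}{- \frac{3534742538}{963}} = - \frac{1732513 \left(-963\right)}{3534742538} = \left(-1\right) \left(- \frac{1668410019}{3534742538}\right) = \frac{1668410019}{3534742538} \approx 0.472$)
$\frac{1}{7091588 + Z} = \frac{1}{7091588 + \frac{1668410019}{3534742538}} = \frac{1}{\frac{25066939433980363}{3534742538}} = \frac{3534742538}{25066939433980363}$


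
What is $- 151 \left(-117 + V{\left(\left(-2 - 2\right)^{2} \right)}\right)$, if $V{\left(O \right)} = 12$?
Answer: $15855$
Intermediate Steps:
$- 151 \left(-117 + V{\left(\left(-2 - 2\right)^{2} \right)}\right) = - 151 \left(-117 + 12\right) = \left(-151\right) \left(-105\right) = 15855$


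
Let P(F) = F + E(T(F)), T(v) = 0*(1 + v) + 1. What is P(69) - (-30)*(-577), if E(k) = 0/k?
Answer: -17241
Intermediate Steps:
T(v) = 1 (T(v) = 0 + 1 = 1)
E(k) = 0
P(F) = F (P(F) = F + 0 = F)
P(69) - (-30)*(-577) = 69 - (-30)*(-577) = 69 - 1*17310 = 69 - 17310 = -17241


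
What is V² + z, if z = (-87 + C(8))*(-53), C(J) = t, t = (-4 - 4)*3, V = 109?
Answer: 17764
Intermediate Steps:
t = -24 (t = -8*3 = -24)
C(J) = -24
z = 5883 (z = (-87 - 24)*(-53) = -111*(-53) = 5883)
V² + z = 109² + 5883 = 11881 + 5883 = 17764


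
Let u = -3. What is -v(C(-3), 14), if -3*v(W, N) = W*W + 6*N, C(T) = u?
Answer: 31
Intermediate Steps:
C(T) = -3
v(W, N) = -2*N - W²/3 (v(W, N) = -(W*W + 6*N)/3 = -(W² + 6*N)/3 = -2*N - W²/3)
-v(C(-3), 14) = -(-2*14 - ⅓*(-3)²) = -(-28 - ⅓*9) = -(-28 - 3) = -1*(-31) = 31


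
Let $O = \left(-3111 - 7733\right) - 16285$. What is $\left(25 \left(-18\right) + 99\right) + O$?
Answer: $-27480$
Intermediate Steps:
$O = -27129$ ($O = -10844 - 16285 = -27129$)
$\left(25 \left(-18\right) + 99\right) + O = \left(25 \left(-18\right) + 99\right) - 27129 = \left(-450 + 99\right) - 27129 = -351 - 27129 = -27480$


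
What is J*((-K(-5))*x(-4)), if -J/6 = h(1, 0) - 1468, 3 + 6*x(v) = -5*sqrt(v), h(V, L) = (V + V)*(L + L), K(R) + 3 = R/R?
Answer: -8808 - 29360*I ≈ -8808.0 - 29360.0*I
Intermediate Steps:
K(R) = -2 (K(R) = -3 + R/R = -3 + 1 = -2)
h(V, L) = 4*L*V (h(V, L) = (2*V)*(2*L) = 4*L*V)
x(v) = -1/2 - 5*sqrt(v)/6 (x(v) = -1/2 + (-5*sqrt(v))/6 = -1/2 - 5*sqrt(v)/6)
J = 8808 (J = -6*(4*0*1 - 1468) = -6*(0 - 1468) = -6*(-1468) = 8808)
J*((-K(-5))*x(-4)) = 8808*((-1*(-2))*(-1/2 - 5*I/3)) = 8808*(2*(-1/2 - 5*I/3)) = 8808*(-1 - 10*I/3) = -8808 - 29360*I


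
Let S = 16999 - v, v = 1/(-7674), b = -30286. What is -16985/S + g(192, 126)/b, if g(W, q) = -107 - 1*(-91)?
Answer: -1972738780654/1975409301761 ≈ -0.99865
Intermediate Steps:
g(W, q) = -16 (g(W, q) = -107 + 91 = -16)
v = -1/7674 ≈ -0.00013031
S = 130450327/7674 (S = 16999 - 1*(-1/7674) = 16999 + 1/7674 = 130450327/7674 ≈ 16999.)
-16985/S + g(192, 126)/b = -16985/130450327/7674 - 16/(-30286) = -16985*7674/130450327 - 16*(-1/30286) = -130342890/130450327 + 8/15143 = -1972738780654/1975409301761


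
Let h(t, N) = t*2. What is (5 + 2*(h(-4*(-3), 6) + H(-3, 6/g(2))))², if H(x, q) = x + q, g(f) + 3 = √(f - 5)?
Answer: (1669*I + 2021*√3)/(I + √3) ≈ 1933.0 - 152.42*I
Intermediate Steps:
h(t, N) = 2*t
g(f) = -3 + √(-5 + f) (g(f) = -3 + √(f - 5) = -3 + √(-5 + f))
H(x, q) = q + x
(5 + 2*(h(-4*(-3), 6) + H(-3, 6/g(2))))² = (5 + 2*(2*(-4*(-3)) + (6/(-3 + √(-5 + 2)) - 3)))² = (5 + 2*(2*12 + (6/(-3 + √(-3)) - 3)))² = (5 + 2*(24 + (6/(-3 + I*√3) - 3)))² = (5 + 2*(24 + (-3 + 6/(-3 + I*√3))))² = (5 + 2*(21 + 6/(-3 + I*√3)))² = (5 + (42 + 12/(-3 + I*√3)))² = (47 + 12/(-3 + I*√3))²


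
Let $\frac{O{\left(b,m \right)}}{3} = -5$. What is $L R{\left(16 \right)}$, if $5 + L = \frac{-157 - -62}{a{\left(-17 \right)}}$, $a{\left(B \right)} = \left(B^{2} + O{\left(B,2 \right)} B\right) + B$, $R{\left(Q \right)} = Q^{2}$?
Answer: $- \frac{698880}{527} \approx -1326.1$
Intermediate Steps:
$O{\left(b,m \right)} = -15$ ($O{\left(b,m \right)} = 3 \left(-5\right) = -15$)
$a{\left(B \right)} = B^{2} - 14 B$ ($a{\left(B \right)} = \left(B^{2} - 15 B\right) + B = B^{2} - 14 B$)
$L = - \frac{2730}{527}$ ($L = -5 + \frac{-157 - -62}{\left(-17\right) \left(-14 - 17\right)} = -5 + \frac{-157 + 62}{\left(-17\right) \left(-31\right)} = -5 - \frac{95}{527} = - \frac{2730}{527} \approx -5.1803$)
$L R{\left(16 \right)} = - \frac{2730 \cdot 16^{2}}{527} = \left(- \frac{2730}{527}\right) 256 = - \frac{698880}{527}$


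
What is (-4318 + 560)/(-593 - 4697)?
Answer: 1879/2645 ≈ 0.71040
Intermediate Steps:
(-4318 + 560)/(-593 - 4697) = -3758/(-5290) = -3758*(-1/5290) = 1879/2645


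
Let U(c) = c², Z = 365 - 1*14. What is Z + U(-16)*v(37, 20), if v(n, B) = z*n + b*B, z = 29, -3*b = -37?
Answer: 1014557/3 ≈ 3.3819e+5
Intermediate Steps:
b = 37/3 (b = -⅓*(-37) = 37/3 ≈ 12.333)
v(n, B) = 29*n + 37*B/3
Z = 351 (Z = 365 - 14 = 351)
Z + U(-16)*v(37, 20) = 351 + (-16)²*(29*37 + (37/3)*20) = 351 + 256*(1073 + 740/3) = 351 + 256*(3959/3) = 351 + 1013504/3 = 1014557/3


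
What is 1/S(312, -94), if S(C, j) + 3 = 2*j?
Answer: -1/191 ≈ -0.0052356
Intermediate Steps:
S(C, j) = -3 + 2*j
1/S(312, -94) = 1/(-3 + 2*(-94)) = 1/(-3 - 188) = 1/(-191) = -1/191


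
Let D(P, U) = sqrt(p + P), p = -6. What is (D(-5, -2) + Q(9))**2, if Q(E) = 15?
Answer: (15 + I*sqrt(11))**2 ≈ 214.0 + 99.499*I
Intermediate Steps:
D(P, U) = sqrt(-6 + P)
(D(-5, -2) + Q(9))**2 = (sqrt(-6 - 5) + 15)**2 = (sqrt(-11) + 15)**2 = (I*sqrt(11) + 15)**2 = (15 + I*sqrt(11))**2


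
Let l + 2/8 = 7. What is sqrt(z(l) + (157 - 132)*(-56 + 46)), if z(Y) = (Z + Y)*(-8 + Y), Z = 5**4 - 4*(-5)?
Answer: I*sqrt(17035)/4 ≈ 32.63*I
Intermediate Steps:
l = 27/4 (l = -1/4 + 7 = 27/4 ≈ 6.7500)
Z = 645 (Z = 625 + 20 = 645)
z(Y) = (-8 + Y)*(645 + Y) (z(Y) = (645 + Y)*(-8 + Y) = (-8 + Y)*(645 + Y))
sqrt(z(l) + (157 - 132)*(-56 + 46)) = sqrt((-5160 + (27/4)**2 + 637*(27/4)) + (157 - 132)*(-56 + 46)) = sqrt((-5160 + 729/16 + 17199/4) + 25*(-10)) = sqrt(-13035/16 - 250) = sqrt(-17035/16) = I*sqrt(17035)/4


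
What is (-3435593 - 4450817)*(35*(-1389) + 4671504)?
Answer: -36457998038490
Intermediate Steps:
(-3435593 - 4450817)*(35*(-1389) + 4671504) = -7886410*(-48615 + 4671504) = -7886410*4622889 = -36457998038490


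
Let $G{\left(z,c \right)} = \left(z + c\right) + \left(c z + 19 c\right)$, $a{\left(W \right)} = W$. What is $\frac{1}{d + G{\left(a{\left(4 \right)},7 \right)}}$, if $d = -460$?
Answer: $- \frac{1}{288} \approx -0.0034722$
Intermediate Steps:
$G{\left(z,c \right)} = z + 20 c + c z$ ($G{\left(z,c \right)} = \left(c + z\right) + \left(19 c + c z\right) = z + 20 c + c z$)
$\frac{1}{d + G{\left(a{\left(4 \right)},7 \right)}} = \frac{1}{-460 + \left(4 + 20 \cdot 7 + 7 \cdot 4\right)} = \frac{1}{-460 + \left(4 + 140 + 28\right)} = \frac{1}{-460 + 172} = \frac{1}{-288} = - \frac{1}{288}$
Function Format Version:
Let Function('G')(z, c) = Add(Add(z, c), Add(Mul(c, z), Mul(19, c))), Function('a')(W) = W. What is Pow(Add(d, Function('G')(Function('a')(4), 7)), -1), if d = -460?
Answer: Rational(-1, 288) ≈ -0.0034722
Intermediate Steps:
Function('G')(z, c) = Add(z, Mul(20, c), Mul(c, z)) (Function('G')(z, c) = Add(Add(c, z), Add(Mul(19, c), Mul(c, z))) = Add(z, Mul(20, c), Mul(c, z)))
Pow(Add(d, Function('G')(Function('a')(4), 7)), -1) = Pow(Add(-460, Add(4, Mul(20, 7), Mul(7, 4))), -1) = Pow(Add(-460, Add(4, 140, 28)), -1) = Pow(Add(-460, 172), -1) = Pow(-288, -1) = Rational(-1, 288)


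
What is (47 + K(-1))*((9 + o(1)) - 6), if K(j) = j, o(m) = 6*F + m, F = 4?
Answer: 1288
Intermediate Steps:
o(m) = 24 + m (o(m) = 6*4 + m = 24 + m)
(47 + K(-1))*((9 + o(1)) - 6) = (47 - 1)*((9 + (24 + 1)) - 6) = 46*((9 + 25) - 6) = 46*(34 - 6) = 46*28 = 1288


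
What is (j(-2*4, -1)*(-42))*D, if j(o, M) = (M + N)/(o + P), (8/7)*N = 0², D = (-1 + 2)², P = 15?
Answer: 6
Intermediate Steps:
D = 1 (D = 1² = 1)
N = 0 (N = (7/8)*0² = (7/8)*0 = 0)
j(o, M) = M/(15 + o) (j(o, M) = (M + 0)/(o + 15) = M/(15 + o))
(j(-2*4, -1)*(-42))*D = (-1/(15 - 2*4)*(-42))*1 = (-1/(15 - 8)*(-42))*1 = (-1/7*(-42))*1 = (-1*⅐*(-42))*1 = -⅐*(-42)*1 = 6*1 = 6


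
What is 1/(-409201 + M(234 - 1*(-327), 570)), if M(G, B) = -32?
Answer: -1/409233 ≈ -2.4436e-6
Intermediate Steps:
1/(-409201 + M(234 - 1*(-327), 570)) = 1/(-409201 - 32) = 1/(-409233) = -1/409233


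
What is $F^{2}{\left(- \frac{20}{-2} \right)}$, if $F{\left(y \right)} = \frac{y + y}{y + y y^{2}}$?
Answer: $\frac{4}{10201} \approx 0.00039212$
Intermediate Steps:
$F{\left(y \right)} = \frac{2 y}{y + y^{3}}$
$F^{2}{\left(- \frac{20}{-2} \right)} = \left(\frac{2}{1 + \left(- \frac{20}{-2}\right)^{2}}\right)^{2} = \left(\frac{2}{1 + \left(\left(-20\right) \left(- \frac{1}{2}\right)\right)^{2}}\right)^{2} = \left(\frac{2}{1 + 10^{2}}\right)^{2} = \left(\frac{2}{1 + 100}\right)^{2} = \left(\frac{2}{101}\right)^{2} = \frac{4}{10201}$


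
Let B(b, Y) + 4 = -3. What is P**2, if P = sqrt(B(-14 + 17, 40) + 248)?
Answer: 241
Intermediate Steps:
B(b, Y) = -7 (B(b, Y) = -4 - 3 = -7)
P = sqrt(241) (P = sqrt(-7 + 248) = sqrt(241) ≈ 15.524)
P**2 = (sqrt(241))**2 = 241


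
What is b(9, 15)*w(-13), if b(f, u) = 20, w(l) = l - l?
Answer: 0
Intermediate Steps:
w(l) = 0
b(9, 15)*w(-13) = 20*0 = 0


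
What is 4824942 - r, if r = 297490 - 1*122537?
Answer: 4649989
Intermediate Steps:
r = 174953 (r = 297490 - 122537 = 174953)
4824942 - r = 4824942 - 1*174953 = 4824942 - 174953 = 4649989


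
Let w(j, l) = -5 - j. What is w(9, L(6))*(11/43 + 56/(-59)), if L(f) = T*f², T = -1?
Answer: 24626/2537 ≈ 9.7067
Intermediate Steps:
L(f) = -f²
w(9, L(6))*(11/43 + 56/(-59)) = (-5 - 1*9)*(11/43 + 56/(-59)) = (-5 - 9)*(11*(1/43) + 56*(-1/59)) = -14*(11/43 - 56/59) = -14*(-1759/2537) = 24626/2537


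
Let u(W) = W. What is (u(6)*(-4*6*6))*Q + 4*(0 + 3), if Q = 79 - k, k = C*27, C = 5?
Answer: 48396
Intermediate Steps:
k = 135 (k = 5*27 = 135)
Q = -56 (Q = 79 - 1*135 = 79 - 135 = -56)
(u(6)*(-4*6*6))*Q + 4*(0 + 3) = (6*(-4*6*6))*(-56) + 4*(0 + 3) = (6*(-24*6))*(-56) + 4*3 = (6*(-144))*(-56) + 12 = -864*(-56) + 12 = 48384 + 12 = 48396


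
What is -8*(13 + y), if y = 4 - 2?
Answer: -120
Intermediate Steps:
y = 2
-8*(13 + y) = -8*(13 + 2) = -8*15 = -120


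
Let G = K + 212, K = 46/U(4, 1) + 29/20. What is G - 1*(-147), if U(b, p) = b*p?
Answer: 7439/20 ≈ 371.95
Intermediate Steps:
K = 259/20 (K = 46/((4*1)) + 29/20 = 46/4 + 29*(1/20) = 46*(1/4) + 29/20 = 23/2 + 29/20 = 259/20 ≈ 12.950)
G = 4499/20 (G = 259/20 + 212 = 4499/20 ≈ 224.95)
G - 1*(-147) = 4499/20 - 1*(-147) = 4499/20 + 147 = 7439/20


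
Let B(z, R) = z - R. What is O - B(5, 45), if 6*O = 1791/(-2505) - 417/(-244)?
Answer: 16366709/407480 ≈ 40.166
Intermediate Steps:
O = 67509/407480 (O = (1791/(-2505) - 417/(-244))/6 = (1791*(-1/2505) - 417*(-1/244))/6 = (-597/835 + 417/244)/6 = (⅙)*(202527/203740) = 67509/407480 ≈ 0.16567)
O - B(5, 45) = 67509/407480 - (5 - 1*45) = 67509/407480 - (5 - 45) = 67509/407480 - 1*(-40) = 67509/407480 + 40 = 16366709/407480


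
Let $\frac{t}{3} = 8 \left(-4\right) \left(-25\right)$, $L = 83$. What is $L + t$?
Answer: $2483$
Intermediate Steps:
$t = 2400$ ($t = 3 \cdot 8 \left(-4\right) \left(-25\right) = 3 \left(\left(-32\right) \left(-25\right)\right) = 3 \cdot 800 = 2400$)
$L + t = 83 + 2400 = 2483$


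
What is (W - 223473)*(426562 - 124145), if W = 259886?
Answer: 11011910221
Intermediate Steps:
(W - 223473)*(426562 - 124145) = (259886 - 223473)*(426562 - 124145) = 36413*302417 = 11011910221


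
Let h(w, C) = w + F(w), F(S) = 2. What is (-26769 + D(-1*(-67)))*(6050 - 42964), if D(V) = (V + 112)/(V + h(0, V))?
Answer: 68175802148/69 ≈ 9.8806e+8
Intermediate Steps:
h(w, C) = 2 + w (h(w, C) = w + 2 = 2 + w)
D(V) = (112 + V)/(2 + V) (D(V) = (V + 112)/(V + (2 + 0)) = (112 + V)/(V + 2) = (112 + V)/(2 + V))
(-26769 + D(-1*(-67)))*(6050 - 42964) = (-26769 + (112 - 1*(-67))/(2 - 1*(-67)))*(6050 - 42964) = (-26769 + (112 + 67)/(2 + 67))*(-36914) = (-26769 + 179/69)*(-36914) = -1846882/69*(-36914) = 68175802148/69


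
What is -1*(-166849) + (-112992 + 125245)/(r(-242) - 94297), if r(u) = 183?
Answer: 15702814533/94114 ≈ 1.6685e+5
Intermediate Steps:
-1*(-166849) + (-112992 + 125245)/(r(-242) - 94297) = -1*(-166849) + (-112992 + 125245)/(183 - 94297) = 166849 + 12253/(-94114) = 166849 + 12253*(-1/94114) = 166849 - 12253/94114 = 15702814533/94114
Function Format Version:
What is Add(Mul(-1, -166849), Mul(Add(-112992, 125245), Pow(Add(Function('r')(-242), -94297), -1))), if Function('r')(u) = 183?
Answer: Rational(15702814533, 94114) ≈ 1.6685e+5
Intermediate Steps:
Add(Mul(-1, -166849), Mul(Add(-112992, 125245), Pow(Add(Function('r')(-242), -94297), -1))) = Add(Mul(-1, -166849), Mul(Add(-112992, 125245), Pow(Add(183, -94297), -1))) = Add(166849, Mul(12253, Pow(-94114, -1))) = Add(166849, Mul(12253, Rational(-1, 94114))) = Add(166849, Rational(-12253, 94114)) = Rational(15702814533, 94114)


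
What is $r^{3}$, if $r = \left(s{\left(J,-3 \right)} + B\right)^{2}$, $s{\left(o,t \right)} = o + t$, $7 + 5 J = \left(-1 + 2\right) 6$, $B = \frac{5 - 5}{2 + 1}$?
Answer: $\frac{16777216}{15625} \approx 1073.7$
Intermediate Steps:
$B = 0$ ($B = \frac{0}{3} = 0 \cdot \frac{1}{3} = 0$)
$J = - \frac{1}{5}$ ($J = - \frac{7}{5} + \frac{\left(-1 + 2\right) 6}{5} = - \frac{7}{5} + \frac{1 \cdot 6}{5} = - \frac{7}{5} + \frac{1}{5} \cdot 6 = - \frac{7}{5} + \frac{6}{5} = - \frac{1}{5} \approx -0.2$)
$r = \frac{256}{25}$ ($r = \left(\left(- \frac{1}{5} - 3\right) + 0\right)^{2} = \left(- \frac{16}{5} + 0\right)^{2} = \left(- \frac{16}{5}\right)^{2} = \frac{256}{25} \approx 10.24$)
$r^{3} = \left(\frac{256}{25}\right)^{3} = \frac{16777216}{15625}$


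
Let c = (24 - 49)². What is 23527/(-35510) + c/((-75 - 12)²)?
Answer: -155882113/268775190 ≈ -0.57997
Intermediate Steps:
c = 625 (c = (-25)² = 625)
23527/(-35510) + c/((-75 - 12)²) = 23527/(-35510) + 625/((-75 - 12)²) = 23527*(-1/35510) + 625/((-87)²) = -23527/35510 + 625/7569 = -155882113/268775190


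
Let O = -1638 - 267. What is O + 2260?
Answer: 355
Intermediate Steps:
O = -1905
O + 2260 = -1905 + 2260 = 355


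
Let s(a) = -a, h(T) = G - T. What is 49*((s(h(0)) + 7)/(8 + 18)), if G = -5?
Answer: 294/13 ≈ 22.615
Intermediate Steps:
h(T) = -5 - T
49*((s(h(0)) + 7)/(8 + 18)) = 49*((-(-5 - 1*0) + 7)/(8 + 18)) = 49*((-(-5 + 0) + 7)/26) = 49*((-1*(-5) + 7)*(1/26)) = 49*((5 + 7)*(1/26)) = 49*(12*(1/26)) = 49*(6/13) = 294/13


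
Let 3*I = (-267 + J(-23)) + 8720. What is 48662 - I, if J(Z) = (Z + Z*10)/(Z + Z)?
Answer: 91685/2 ≈ 45843.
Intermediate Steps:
J(Z) = 11/2 (J(Z) = (Z + 10*Z)/((2*Z)) = (11*Z)*(1/(2*Z)) = 11/2)
I = 5639/2 (I = ((-267 + 11/2) + 8720)/3 = (-523/2 + 8720)/3 = (⅓)*(16917/2) = 5639/2 ≈ 2819.5)
48662 - I = 48662 - 1*5639/2 = 48662 - 5639/2 = 91685/2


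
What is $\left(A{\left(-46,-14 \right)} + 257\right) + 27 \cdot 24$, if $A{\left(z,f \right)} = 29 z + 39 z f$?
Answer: $24687$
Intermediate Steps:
$A{\left(z,f \right)} = 29 z + 39 f z$
$\left(A{\left(-46,-14 \right)} + 257\right) + 27 \cdot 24 = \left(- 46 \left(29 + 39 \left(-14\right)\right) + 257\right) + 27 \cdot 24 = \left(- 46 \left(29 - 546\right) + 257\right) + 648 = \left(\left(-46\right) \left(-517\right) + 257\right) + 648 = \left(23782 + 257\right) + 648 = 24039 + 648 = 24687$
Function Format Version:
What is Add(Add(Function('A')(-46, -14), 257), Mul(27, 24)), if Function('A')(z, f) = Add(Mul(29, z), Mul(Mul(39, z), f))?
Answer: 24687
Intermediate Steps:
Function('A')(z, f) = Add(Mul(29, z), Mul(39, f, z))
Add(Add(Function('A')(-46, -14), 257), Mul(27, 24)) = Add(Add(Mul(-46, Add(29, Mul(39, -14))), 257), Mul(27, 24)) = Add(Add(Mul(-46, Add(29, -546)), 257), 648) = Add(Add(Mul(-46, -517), 257), 648) = Add(Add(23782, 257), 648) = Add(24039, 648) = 24687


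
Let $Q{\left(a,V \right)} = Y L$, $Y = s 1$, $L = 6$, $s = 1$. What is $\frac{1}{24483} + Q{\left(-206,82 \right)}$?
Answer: $\frac{146899}{24483} \approx 6.0$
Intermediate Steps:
$Y = 1$ ($Y = 1 \cdot 1 = 1$)
$Q{\left(a,V \right)} = 6$ ($Q{\left(a,V \right)} = 1 \cdot 6 = 6$)
$\frac{1}{24483} + Q{\left(-206,82 \right)} = \frac{1}{24483} + 6 = \frac{146899}{24483}$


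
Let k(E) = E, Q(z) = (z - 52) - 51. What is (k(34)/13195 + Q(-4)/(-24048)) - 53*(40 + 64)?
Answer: -1749029010823/317313360 ≈ -5512.0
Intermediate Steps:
Q(z) = -103 + z (Q(z) = (-52 + z) - 51 = -103 + z)
(k(34)/13195 + Q(-4)/(-24048)) - 53*(40 + 64) = (34/13195 + (-103 - 4)/(-24048)) - 53*(40 + 64) = (34*(1/13195) - 107*(-1/24048)) - 53*104 = (34/13195 + 107/24048) - 1*5512 = 2229497/317313360 - 5512 = -1749029010823/317313360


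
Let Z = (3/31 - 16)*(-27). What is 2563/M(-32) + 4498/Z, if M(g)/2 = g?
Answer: -25192061/851904 ≈ -29.571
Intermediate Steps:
M(g) = 2*g
Z = 13311/31 (Z = (3*(1/31) - 16)*(-27) = (3/31 - 16)*(-27) = -493/31*(-27) = 13311/31 ≈ 429.39)
2563/M(-32) + 4498/Z = 2563/((2*(-32))) + 4498/(13311/31) = 2563/(-64) + 4498*(31/13311) = 2563*(-1/64) + 139438/13311 = -2563/64 + 139438/13311 = -25192061/851904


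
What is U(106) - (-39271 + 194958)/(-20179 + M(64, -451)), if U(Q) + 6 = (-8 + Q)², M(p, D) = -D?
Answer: 189505031/19728 ≈ 9605.9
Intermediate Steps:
U(Q) = -6 + (-8 + Q)²
U(106) - (-39271 + 194958)/(-20179 + M(64, -451)) = (-6 + (-8 + 106)²) - (-39271 + 194958)/(-20179 - 1*(-451)) = (-6 + 98²) - 155687/(-20179 + 451) = (-6 + 9604) - 155687/(-19728) = 9598 - 155687*(-1)/19728 = 9598 - 1*(-155687/19728) = 9598 + 155687/19728 = 189505031/19728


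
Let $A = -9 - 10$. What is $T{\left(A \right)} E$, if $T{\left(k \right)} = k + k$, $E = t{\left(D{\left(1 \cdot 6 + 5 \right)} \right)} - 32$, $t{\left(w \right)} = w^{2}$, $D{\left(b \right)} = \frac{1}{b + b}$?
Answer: $\frac{294253}{242} \approx 1215.9$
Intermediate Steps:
$D{\left(b \right)} = \frac{1}{2 b}$
$A = -19$
$E = - \frac{15487}{484}$ ($E = \left(\frac{1}{2 \left(1 \cdot 6 + 5\right)}\right)^{2} - 32 = \left(\frac{1}{2 \left(6 + 5\right)}\right)^{2} - 32 = \left(\frac{1}{2 \cdot 11}\right)^{2} - 32 = \left(\frac{1}{2} \cdot \frac{1}{11}\right)^{2} - 32 = \left(\frac{1}{22}\right)^{2} - 32 = \frac{1}{484} - 32 = - \frac{15487}{484} \approx -31.998$)
$T{\left(k \right)} = 2 k$
$T{\left(A \right)} E = 2 \left(-19\right) \left(- \frac{15487}{484}\right) = \left(-38\right) \left(- \frac{15487}{484}\right) = \frac{294253}{242}$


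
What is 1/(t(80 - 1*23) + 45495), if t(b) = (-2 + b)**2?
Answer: 1/48520 ≈ 2.0610e-5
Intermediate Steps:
1/(t(80 - 1*23) + 45495) = 1/((-2 + (80 - 1*23))**2 + 45495) = 1/((-2 + (80 - 23))**2 + 45495) = 1/((-2 + 57)**2 + 45495) = 1/(55**2 + 45495) = 1/(3025 + 45495) = 1/48520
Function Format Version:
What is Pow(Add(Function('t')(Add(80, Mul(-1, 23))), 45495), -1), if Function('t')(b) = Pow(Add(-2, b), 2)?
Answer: Rational(1, 48520) ≈ 2.0610e-5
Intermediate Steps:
Pow(Add(Function('t')(Add(80, Mul(-1, 23))), 45495), -1) = Pow(Add(Pow(Add(-2, Add(80, Mul(-1, 23))), 2), 45495), -1) = Pow(Add(Pow(Add(-2, Add(80, -23)), 2), 45495), -1) = Pow(Add(Pow(Add(-2, 57), 2), 45495), -1) = Pow(Add(Pow(55, 2), 45495), -1) = Pow(Add(3025, 45495), -1) = Pow(48520, -1) = Rational(1, 48520)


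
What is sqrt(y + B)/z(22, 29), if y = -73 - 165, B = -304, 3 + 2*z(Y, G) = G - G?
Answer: -2*I*sqrt(542)/3 ≈ -15.521*I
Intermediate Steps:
z(Y, G) = -3/2 (z(Y, G) = -3/2 + (G - G)/2 = -3/2 + (1/2)*0 = -3/2 + 0 = -3/2)
y = -238
sqrt(y + B)/z(22, 29) = sqrt(-238 - 304)/(-3/2) = sqrt(-542)*(-2/3) = (I*sqrt(542))*(-2/3) = -2*I*sqrt(542)/3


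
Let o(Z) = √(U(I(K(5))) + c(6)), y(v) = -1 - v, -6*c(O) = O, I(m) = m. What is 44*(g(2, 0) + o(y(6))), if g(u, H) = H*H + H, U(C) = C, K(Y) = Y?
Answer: 88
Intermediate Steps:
c(O) = -O/6
g(u, H) = H + H² (g(u, H) = H² + H = H + H²)
o(Z) = 2 (o(Z) = √(5 - ⅙*6) = √(5 - 1) = √4 = 2)
44*(g(2, 0) + o(y(6))) = 44*(0*(1 + 0) + 2) = 44*(0*1 + 2) = 44*(0 + 2) = 44*2 = 88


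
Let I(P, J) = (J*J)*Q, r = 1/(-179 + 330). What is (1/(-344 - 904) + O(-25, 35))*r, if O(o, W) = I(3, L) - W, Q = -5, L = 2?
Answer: -68641/188448 ≈ -0.36424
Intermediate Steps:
r = 1/151 ≈ 0.0066225
I(P, J) = -5*J**2 (I(P, J) = (J*J)*(-5) = J**2*(-5) = -5*J**2)
O(o, W) = -20 - W (O(o, W) = -5*2**2 - W = -5*4 - W = -20 - W)
(1/(-344 - 904) + O(-25, 35))*r = (1/(-344 - 904) + (-20 - 1*35))*(1/151) = (1/(-1248) + (-20 - 35))*(1/151) = (-1/1248 - 55)*(1/151) = -68641/1248*1/151 = -68641/188448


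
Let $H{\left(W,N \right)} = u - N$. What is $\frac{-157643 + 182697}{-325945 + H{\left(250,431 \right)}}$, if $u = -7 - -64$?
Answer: $- \frac{25054}{326319} \approx -0.076778$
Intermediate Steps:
$u = 57$ ($u = -7 + 64 = 57$)
$H{\left(W,N \right)} = 57 - N$
$\frac{-157643 + 182697}{-325945 + H{\left(250,431 \right)}} = \frac{-157643 + 182697}{-325945 + \left(57 - 431\right)} = \frac{25054}{-325945 + \left(57 - 431\right)} = \frac{25054}{-325945 - 374} = \frac{25054}{-326319} = 25054 \left(- \frac{1}{326319}\right) = - \frac{25054}{326319}$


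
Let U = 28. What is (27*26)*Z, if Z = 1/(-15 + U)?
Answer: 54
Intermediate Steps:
Z = 1/13 (Z = 1/(-15 + 28) = 1/13 ≈ 0.076923)
(27*26)*Z = (27*26)*(1/13) = 702*(1/13) = 54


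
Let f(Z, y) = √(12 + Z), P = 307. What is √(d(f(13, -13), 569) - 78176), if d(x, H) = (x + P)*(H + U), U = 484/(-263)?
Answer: 2*√1708090846/263 ≈ 314.29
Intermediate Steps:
U = -484/263 (U = 484*(-1/263) = -484/263 ≈ -1.8403)
d(x, H) = (307 + x)*(-484/263 + H) (d(x, H) = (x + 307)*(H - 484/263) = (307 + x)*(-484/263 + H))
√(d(f(13, -13), 569) - 78176) = √((-148588/263 + 307*569 - 484*√(12 + 13)/263 + 569*√(12 + 13)) - 78176) = √((-148588/263 + 174683 - 484*√25/263 + 569*√25) - 78176) = √((-148588/263 + 174683 - 484/263*5 + 569*5) - 78176) = √((-148588/263 + 174683 - 2420/263 + 2845) - 78176) = √(46538856/263 - 78176) = √(25978568/263) = 2*√1708090846/263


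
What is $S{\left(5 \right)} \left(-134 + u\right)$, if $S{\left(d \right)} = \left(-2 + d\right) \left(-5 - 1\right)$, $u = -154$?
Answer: $5184$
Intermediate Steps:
$S{\left(d \right)} = 12 - 6 d$ ($S{\left(d \right)} = \left(-2 + d\right) \left(-6\right) = 12 - 6 d$)
$S{\left(5 \right)} \left(-134 + u\right) = \left(12 - 30\right) \left(-134 - 154\right) = \left(12 - 30\right) \left(-288\right) = \left(-18\right) \left(-288\right) = 5184$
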